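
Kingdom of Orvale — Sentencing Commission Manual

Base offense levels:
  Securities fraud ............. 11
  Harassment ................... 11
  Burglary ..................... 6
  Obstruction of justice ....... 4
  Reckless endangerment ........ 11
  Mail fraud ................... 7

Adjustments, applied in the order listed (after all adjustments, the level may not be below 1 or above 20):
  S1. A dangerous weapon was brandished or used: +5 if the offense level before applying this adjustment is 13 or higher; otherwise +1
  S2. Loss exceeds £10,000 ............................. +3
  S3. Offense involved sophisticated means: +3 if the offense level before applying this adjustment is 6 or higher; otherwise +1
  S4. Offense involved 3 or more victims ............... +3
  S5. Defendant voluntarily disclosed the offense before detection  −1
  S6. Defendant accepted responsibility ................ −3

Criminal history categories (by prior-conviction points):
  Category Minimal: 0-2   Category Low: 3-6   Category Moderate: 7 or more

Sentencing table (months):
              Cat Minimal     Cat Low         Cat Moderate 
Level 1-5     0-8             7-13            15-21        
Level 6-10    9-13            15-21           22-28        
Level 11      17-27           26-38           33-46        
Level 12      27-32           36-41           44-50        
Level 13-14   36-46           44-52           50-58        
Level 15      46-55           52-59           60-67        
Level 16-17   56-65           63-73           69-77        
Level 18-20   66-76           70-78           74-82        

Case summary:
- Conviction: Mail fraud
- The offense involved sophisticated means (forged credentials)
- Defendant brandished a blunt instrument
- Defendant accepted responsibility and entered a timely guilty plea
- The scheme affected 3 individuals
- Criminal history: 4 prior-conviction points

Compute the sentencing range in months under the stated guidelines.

Base offense level for mail fraud: 7.
S1 applies (level before this adjustment is 7 < 13, so +1): 7 + 1 = 8.
S3 applies (level before this adjustment is 8 ≥ 6, so +3): 8 + 3 = 11.
S4 applies: 11 + 3 = 14.
S5 does not apply.
S6 applies: 14 − 3 = 11.
Final offense level: 11.
Criminal history: 4 prior points → Category Low (3-6).
Level 11 falls in the 11 band.
Grid: Level 11 × Category Low = 26-38 months.

26-38 months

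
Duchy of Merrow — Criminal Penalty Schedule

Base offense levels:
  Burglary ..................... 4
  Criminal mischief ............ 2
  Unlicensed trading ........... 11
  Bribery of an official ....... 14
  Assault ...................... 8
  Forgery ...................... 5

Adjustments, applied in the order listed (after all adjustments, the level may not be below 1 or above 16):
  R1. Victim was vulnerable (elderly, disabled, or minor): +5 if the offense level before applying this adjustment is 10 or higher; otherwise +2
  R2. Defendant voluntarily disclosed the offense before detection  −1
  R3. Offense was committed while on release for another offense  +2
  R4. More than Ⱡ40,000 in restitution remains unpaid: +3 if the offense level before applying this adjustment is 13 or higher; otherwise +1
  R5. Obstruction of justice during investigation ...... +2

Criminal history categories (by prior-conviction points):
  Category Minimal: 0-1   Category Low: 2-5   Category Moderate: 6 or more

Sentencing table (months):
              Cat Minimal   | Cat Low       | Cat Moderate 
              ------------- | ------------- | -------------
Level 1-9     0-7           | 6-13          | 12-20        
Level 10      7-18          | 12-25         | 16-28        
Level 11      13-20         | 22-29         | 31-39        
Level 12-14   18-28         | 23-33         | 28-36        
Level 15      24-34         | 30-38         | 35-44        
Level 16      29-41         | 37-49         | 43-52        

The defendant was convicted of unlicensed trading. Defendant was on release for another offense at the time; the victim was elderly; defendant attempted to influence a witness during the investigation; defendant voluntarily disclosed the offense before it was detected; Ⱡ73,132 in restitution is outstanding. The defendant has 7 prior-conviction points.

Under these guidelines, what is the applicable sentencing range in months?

Base offense level for unlicensed trading: 11.
R1 applies (level before this adjustment is 11 ≥ 10, so +5): 11 + 5 = 16.
R2 applies: 16 − 1 = 15.
R3 applies: 15 + 2 = 17.
R4 applies (level before this adjustment is 17 ≥ 13, so +3): 17 + 3 = 20.
R5 applies: 20 + 2 = 22.
Level 22 exceeds the maximum of 16; capped at 16.
Final offense level: 16.
Criminal history: 7 prior points → Category Moderate (6+).
Level 16 falls in the 16 band.
Grid: Level 16 × Category Moderate = 43-52 months.

43-52 months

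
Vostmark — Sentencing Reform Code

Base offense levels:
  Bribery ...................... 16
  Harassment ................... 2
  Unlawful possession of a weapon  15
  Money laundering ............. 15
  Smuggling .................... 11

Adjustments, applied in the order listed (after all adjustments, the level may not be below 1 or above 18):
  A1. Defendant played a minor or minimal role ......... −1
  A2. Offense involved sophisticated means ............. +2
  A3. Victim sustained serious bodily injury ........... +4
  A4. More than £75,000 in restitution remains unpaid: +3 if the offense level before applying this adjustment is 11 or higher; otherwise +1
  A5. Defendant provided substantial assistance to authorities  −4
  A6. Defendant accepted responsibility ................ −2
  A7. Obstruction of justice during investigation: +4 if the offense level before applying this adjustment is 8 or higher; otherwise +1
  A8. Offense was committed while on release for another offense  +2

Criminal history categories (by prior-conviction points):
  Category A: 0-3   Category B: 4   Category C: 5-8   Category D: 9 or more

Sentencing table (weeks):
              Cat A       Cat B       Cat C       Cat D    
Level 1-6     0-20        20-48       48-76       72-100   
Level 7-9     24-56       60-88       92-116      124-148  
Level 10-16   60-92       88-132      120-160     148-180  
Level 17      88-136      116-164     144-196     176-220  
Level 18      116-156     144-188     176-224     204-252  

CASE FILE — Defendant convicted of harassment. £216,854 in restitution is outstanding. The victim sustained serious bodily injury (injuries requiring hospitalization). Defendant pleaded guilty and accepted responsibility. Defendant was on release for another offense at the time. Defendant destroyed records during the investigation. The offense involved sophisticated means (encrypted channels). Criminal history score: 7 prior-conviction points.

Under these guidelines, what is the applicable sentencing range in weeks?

Base offense level for harassment: 2.
A2 applies: 2 + 2 = 4.
A3 applies: 4 + 4 = 8.
A4 applies (level before this adjustment is 8 < 11, so +1): 8 + 1 = 9.
A6 applies: 9 − 2 = 7.
A7 applies (level before this adjustment is 7 < 8, so +1): 7 + 1 = 8.
A8 applies: 8 + 2 = 10.
Final offense level: 10.
Criminal history: 7 prior points → Category C (5-8).
Level 10 falls in the 10-16 band.
Grid: Level 10-16 × Category C = 120-160 weeks.

120-160 weeks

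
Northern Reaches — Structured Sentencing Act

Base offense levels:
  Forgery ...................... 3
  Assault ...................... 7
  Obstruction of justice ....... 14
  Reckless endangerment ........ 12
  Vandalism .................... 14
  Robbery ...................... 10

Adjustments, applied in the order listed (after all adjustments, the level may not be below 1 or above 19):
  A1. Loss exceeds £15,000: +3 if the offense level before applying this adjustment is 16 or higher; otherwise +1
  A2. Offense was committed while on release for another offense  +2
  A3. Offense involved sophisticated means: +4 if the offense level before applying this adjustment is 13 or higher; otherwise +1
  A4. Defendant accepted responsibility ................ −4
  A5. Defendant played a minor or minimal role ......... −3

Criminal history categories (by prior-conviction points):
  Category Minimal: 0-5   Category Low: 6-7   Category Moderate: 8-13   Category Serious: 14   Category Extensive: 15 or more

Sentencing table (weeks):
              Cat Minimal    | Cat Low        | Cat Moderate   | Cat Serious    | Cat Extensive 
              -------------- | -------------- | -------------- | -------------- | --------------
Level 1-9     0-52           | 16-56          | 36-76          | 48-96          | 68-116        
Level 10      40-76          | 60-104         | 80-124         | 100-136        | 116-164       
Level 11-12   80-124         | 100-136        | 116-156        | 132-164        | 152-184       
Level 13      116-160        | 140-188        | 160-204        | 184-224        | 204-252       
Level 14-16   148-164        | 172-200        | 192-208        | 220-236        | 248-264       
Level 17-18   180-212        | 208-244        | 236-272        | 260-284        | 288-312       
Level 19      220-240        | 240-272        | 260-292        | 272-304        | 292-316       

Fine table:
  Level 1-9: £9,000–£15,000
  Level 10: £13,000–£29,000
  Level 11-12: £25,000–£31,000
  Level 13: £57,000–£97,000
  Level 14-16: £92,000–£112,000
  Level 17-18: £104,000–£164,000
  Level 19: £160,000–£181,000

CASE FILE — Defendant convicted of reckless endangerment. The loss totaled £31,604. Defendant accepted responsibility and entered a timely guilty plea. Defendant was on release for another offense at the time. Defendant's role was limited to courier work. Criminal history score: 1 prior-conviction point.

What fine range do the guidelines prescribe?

£9,000–£15,000

Base offense level for reckless endangerment: 12.
A1 applies (level before this adjustment is 12 < 16, so +1): 12 + 1 = 13.
A2 applies: 13 + 2 = 15.
A4 applies: 15 − 4 = 11.
A5 applies: 11 − 3 = 8.
Final offense level: 8.
Level 8 falls in the 1-9 band.
Fine table: Level 1-9 → £9,000–£15,000.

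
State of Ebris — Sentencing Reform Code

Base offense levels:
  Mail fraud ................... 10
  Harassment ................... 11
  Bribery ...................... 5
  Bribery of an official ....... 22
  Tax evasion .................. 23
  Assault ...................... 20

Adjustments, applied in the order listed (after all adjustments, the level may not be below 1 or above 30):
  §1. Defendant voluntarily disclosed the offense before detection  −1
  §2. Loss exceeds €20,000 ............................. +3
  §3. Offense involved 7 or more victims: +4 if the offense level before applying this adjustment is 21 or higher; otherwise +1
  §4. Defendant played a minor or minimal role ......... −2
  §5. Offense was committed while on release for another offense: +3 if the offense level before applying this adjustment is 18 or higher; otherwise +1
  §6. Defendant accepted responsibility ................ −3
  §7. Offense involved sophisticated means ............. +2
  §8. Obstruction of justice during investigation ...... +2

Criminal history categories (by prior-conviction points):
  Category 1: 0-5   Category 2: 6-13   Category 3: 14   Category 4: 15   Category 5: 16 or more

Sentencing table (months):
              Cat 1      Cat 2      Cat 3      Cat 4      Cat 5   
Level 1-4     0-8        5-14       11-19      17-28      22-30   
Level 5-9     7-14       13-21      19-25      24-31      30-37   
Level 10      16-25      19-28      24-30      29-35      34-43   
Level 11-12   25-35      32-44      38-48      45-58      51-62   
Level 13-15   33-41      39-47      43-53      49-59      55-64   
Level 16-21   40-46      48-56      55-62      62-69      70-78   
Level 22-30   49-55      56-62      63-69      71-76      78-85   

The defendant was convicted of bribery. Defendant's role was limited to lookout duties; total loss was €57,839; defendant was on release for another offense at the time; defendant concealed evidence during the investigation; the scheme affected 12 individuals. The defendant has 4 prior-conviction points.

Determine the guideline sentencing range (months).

Base offense level for bribery: 5.
§1 does not apply.
§2 applies: 5 + 3 = 8.
§3 applies (level before this adjustment is 8 < 21, so +1): 8 + 1 = 9.
§4 applies: 9 − 2 = 7.
§5 applies (level before this adjustment is 7 < 18, so +1): 7 + 1 = 8.
§6 does not apply.
§7 does not apply.
§8 applies: 8 + 2 = 10.
Final offense level: 10.
Criminal history: 4 prior points → Category 1 (0-5).
Level 10 falls in the 10 band.
Grid: Level 10 × Category 1 = 16-25 months.

16-25 months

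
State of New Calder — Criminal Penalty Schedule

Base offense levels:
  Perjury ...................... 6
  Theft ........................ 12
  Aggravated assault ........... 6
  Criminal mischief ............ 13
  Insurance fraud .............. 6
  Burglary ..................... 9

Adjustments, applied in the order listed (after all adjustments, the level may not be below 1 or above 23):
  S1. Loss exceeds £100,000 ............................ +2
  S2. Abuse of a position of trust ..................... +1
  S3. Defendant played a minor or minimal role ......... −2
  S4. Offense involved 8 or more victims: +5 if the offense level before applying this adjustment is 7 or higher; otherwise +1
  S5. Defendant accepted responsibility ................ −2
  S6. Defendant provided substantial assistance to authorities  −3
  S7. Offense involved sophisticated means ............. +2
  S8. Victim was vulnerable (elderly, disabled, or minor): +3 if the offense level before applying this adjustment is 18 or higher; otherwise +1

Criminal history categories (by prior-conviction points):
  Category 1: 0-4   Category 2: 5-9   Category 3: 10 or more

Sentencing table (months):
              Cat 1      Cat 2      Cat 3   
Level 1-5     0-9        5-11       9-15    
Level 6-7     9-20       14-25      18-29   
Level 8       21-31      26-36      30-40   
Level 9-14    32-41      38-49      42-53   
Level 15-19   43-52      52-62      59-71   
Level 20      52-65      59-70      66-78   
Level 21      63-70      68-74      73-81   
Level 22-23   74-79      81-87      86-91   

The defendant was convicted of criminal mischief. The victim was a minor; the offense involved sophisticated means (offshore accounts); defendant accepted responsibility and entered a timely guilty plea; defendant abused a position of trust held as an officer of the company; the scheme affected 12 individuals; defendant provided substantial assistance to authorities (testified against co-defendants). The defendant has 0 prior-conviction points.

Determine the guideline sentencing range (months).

43-52 months

Base offense level for criminal mischief: 13.
S1 does not apply.
S2 applies: 13 + 1 = 14.
S4 applies (level before this adjustment is 14 ≥ 7, so +5): 14 + 5 = 19.
S5 applies: 19 − 2 = 17.
S6 applies: 17 − 3 = 14.
S7 applies: 14 + 2 = 16.
S8 applies (level before this adjustment is 16 < 18, so +1): 16 + 1 = 17.
Final offense level: 17.
Criminal history: 0 prior points → Category 1 (0-4).
Level 17 falls in the 15-19 band.
Grid: Level 15-19 × Category 1 = 43-52 months.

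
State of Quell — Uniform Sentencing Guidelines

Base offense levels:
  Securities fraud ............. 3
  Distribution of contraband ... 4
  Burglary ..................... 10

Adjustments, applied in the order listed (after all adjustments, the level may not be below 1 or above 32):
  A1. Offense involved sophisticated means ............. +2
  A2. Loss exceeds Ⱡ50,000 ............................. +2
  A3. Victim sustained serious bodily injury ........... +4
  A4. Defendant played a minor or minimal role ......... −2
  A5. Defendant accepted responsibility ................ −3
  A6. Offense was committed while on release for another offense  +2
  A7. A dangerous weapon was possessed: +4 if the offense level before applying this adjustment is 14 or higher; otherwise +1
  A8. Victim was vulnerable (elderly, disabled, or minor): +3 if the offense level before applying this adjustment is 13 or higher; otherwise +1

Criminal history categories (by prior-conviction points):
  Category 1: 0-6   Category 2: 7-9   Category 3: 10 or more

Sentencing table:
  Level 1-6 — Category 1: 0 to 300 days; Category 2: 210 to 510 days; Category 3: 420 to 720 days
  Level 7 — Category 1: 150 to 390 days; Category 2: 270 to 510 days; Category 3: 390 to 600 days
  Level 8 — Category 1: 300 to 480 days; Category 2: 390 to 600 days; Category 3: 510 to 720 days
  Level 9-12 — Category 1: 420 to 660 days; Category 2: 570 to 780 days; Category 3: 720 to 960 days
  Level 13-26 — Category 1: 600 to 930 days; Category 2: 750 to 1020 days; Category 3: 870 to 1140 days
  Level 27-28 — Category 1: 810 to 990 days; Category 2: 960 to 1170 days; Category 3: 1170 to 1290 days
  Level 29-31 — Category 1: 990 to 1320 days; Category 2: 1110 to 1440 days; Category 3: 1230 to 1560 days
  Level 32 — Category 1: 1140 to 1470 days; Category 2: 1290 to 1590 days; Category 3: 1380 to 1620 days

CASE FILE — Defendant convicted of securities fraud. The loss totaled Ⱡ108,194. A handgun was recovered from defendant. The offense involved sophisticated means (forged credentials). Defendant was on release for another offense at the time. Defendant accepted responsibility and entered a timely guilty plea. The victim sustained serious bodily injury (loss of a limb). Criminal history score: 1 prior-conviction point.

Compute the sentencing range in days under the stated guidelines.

Base offense level for securities fraud: 3.
A1 applies: 3 + 2 = 5.
A2 applies: 5 + 2 = 7.
A3 applies: 7 + 4 = 11.
A4 does not apply.
A5 applies: 11 − 3 = 8.
A6 applies: 8 + 2 = 10.
A7 applies (level before this adjustment is 10 < 14, so +1): 10 + 1 = 11.
Final offense level: 11.
Criminal history: 1 prior point → Category 1 (0-6).
Level 11 falls in the 9-12 band.
Grid: Level 9-12 × Category 1 = 420-660 days.

420-660 days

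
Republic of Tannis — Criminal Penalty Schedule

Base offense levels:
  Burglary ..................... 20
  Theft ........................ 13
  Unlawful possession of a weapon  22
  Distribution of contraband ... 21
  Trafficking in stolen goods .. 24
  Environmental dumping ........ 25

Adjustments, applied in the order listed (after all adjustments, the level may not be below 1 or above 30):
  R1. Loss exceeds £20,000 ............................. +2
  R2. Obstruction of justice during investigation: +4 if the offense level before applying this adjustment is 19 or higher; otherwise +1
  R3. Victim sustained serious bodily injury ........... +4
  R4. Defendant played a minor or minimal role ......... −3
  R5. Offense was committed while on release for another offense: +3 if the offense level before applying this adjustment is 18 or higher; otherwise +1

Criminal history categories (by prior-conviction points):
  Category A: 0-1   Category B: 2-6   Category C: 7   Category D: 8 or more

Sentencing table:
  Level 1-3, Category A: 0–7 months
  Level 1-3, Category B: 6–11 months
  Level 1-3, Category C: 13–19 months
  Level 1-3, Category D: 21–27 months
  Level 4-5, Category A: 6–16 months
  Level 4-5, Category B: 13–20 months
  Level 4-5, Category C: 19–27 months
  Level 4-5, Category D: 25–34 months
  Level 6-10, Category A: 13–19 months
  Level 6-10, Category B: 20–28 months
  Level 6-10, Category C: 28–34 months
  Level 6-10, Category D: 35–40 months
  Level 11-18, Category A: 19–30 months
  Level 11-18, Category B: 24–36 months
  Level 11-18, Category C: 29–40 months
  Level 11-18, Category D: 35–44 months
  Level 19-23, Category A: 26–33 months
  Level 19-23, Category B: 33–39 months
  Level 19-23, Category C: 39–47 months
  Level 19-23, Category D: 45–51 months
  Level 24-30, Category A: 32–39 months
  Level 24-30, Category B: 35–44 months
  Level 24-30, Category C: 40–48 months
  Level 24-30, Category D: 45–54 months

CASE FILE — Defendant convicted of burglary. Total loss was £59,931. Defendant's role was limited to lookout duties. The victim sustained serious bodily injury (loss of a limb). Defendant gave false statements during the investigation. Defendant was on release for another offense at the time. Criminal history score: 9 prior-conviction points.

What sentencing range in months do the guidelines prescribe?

45-54 months

Base offense level for burglary: 20.
R1 applies: 20 + 2 = 22.
R2 applies (level before this adjustment is 22 ≥ 19, so +4): 22 + 4 = 26.
R3 applies: 26 + 4 = 30.
R4 applies: 30 − 3 = 27.
R5 applies (level before this adjustment is 27 ≥ 18, so +3): 27 + 3 = 30.
Final offense level: 30.
Criminal history: 9 prior points → Category D (8+).
Level 30 falls in the 24-30 band.
Grid: Level 24-30 × Category D = 45-54 months.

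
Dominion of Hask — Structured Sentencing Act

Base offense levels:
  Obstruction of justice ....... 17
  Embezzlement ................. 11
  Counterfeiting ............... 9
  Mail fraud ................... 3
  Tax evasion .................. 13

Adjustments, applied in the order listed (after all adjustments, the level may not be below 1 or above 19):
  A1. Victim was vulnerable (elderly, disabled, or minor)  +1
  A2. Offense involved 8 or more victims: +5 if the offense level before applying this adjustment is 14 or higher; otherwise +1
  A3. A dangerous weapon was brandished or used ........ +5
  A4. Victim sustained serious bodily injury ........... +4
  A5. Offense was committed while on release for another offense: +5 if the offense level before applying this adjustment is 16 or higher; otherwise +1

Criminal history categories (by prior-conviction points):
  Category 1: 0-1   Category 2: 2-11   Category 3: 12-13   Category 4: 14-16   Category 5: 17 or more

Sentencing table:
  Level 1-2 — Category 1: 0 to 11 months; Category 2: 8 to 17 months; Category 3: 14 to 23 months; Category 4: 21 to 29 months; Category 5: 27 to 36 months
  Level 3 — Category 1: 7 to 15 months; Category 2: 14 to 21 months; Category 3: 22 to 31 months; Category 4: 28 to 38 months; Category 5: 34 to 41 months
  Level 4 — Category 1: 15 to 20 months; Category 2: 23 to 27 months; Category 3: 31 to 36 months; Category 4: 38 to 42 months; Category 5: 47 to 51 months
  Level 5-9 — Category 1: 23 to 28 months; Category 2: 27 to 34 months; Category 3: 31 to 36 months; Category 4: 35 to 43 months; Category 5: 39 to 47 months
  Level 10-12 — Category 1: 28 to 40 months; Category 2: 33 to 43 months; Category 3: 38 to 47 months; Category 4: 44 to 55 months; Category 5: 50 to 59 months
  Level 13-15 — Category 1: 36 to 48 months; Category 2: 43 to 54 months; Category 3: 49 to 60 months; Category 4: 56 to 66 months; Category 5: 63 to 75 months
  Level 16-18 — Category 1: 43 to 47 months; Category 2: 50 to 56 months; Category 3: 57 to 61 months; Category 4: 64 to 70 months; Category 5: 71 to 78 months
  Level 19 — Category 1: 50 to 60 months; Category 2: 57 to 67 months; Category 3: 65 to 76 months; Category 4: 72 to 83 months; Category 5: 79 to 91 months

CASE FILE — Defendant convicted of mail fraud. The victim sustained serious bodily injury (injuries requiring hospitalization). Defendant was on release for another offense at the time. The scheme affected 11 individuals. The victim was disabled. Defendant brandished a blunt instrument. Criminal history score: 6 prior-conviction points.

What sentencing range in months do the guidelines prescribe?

Base offense level for mail fraud: 3.
A1 applies: 3 + 1 = 4.
A2 applies (level before this adjustment is 4 < 14, so +1): 4 + 1 = 5.
A3 applies: 5 + 5 = 10.
A4 applies: 10 + 4 = 14.
A5 applies (level before this adjustment is 14 < 16, so +1): 14 + 1 = 15.
Final offense level: 15.
Criminal history: 6 prior points → Category 2 (2-11).
Level 15 falls in the 13-15 band.
Grid: Level 13-15 × Category 2 = 43-54 months.

43-54 months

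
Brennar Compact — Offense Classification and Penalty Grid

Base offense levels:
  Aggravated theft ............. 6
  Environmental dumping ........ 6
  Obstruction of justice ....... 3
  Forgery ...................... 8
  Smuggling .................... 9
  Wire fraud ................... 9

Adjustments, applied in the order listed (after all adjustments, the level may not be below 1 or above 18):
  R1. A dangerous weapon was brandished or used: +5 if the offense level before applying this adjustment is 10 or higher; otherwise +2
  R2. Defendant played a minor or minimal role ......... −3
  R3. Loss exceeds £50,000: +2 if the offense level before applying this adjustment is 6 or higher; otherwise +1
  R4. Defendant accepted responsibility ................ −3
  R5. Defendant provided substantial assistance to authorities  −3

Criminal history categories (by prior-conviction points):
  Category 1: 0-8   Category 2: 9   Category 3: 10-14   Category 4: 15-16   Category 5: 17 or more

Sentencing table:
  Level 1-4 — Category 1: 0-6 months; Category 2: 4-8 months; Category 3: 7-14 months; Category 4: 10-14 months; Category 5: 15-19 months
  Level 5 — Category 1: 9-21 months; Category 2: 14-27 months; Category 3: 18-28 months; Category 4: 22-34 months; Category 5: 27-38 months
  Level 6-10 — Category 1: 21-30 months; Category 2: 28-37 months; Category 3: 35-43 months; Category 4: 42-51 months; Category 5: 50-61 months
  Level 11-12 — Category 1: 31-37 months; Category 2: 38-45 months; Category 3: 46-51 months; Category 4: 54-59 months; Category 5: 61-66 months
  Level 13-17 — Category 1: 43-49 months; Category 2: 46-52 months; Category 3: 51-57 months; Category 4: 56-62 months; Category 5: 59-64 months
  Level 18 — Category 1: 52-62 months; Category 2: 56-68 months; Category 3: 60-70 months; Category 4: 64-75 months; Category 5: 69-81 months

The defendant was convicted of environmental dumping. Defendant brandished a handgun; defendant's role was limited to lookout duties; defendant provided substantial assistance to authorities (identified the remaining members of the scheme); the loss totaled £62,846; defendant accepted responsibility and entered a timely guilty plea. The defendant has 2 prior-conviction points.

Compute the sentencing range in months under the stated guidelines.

0-6 months

Base offense level for environmental dumping: 6.
R1 applies (level before this adjustment is 6 < 10, so +2): 6 + 2 = 8.
R2 applies: 8 − 3 = 5.
R3 applies (level before this adjustment is 5 < 6, so +1): 5 + 1 = 6.
R4 applies: 6 − 3 = 3.
R5 applies: 3 − 3 = 0.
Level 0 is below the minimum of 1; floored at 1.
Final offense level: 1.
Criminal history: 2 prior points → Category 1 (0-8).
Level 1 falls in the 1-4 band.
Grid: Level 1-4 × Category 1 = 0-6 months.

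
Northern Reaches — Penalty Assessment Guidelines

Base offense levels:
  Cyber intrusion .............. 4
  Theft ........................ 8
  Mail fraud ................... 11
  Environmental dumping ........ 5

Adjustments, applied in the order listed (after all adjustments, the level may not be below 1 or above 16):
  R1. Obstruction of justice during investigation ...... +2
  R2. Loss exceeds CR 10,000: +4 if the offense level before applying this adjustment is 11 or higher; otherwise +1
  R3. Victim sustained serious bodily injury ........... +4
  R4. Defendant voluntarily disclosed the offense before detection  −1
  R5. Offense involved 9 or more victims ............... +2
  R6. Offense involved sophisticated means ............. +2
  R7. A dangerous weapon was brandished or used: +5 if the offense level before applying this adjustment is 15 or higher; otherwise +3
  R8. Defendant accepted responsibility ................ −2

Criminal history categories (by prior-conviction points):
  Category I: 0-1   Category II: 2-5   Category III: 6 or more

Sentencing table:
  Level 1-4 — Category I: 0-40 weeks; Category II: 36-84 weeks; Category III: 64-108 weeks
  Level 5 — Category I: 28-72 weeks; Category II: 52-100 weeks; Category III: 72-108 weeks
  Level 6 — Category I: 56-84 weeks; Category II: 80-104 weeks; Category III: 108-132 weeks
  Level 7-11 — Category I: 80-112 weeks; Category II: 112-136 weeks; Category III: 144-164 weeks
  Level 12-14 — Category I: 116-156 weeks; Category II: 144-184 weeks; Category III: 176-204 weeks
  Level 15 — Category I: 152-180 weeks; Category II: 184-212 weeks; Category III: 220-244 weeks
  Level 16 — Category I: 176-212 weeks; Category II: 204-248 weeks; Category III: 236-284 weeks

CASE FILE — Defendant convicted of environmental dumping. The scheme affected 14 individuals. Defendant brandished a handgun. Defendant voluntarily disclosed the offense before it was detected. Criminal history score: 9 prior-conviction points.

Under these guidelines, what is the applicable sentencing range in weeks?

144-164 weeks

Base offense level for environmental dumping: 5.
R1 does not apply.
R2 does not apply.
R3 does not apply.
R4 applies: 5 − 1 = 4.
R5 applies: 4 + 2 = 6.
R6 does not apply.
R7 applies (level before this adjustment is 6 < 15, so +3): 6 + 3 = 9.
Final offense level: 9.
Criminal history: 9 prior points → Category III (6+).
Level 9 falls in the 7-11 band.
Grid: Level 7-11 × Category III = 144-164 weeks.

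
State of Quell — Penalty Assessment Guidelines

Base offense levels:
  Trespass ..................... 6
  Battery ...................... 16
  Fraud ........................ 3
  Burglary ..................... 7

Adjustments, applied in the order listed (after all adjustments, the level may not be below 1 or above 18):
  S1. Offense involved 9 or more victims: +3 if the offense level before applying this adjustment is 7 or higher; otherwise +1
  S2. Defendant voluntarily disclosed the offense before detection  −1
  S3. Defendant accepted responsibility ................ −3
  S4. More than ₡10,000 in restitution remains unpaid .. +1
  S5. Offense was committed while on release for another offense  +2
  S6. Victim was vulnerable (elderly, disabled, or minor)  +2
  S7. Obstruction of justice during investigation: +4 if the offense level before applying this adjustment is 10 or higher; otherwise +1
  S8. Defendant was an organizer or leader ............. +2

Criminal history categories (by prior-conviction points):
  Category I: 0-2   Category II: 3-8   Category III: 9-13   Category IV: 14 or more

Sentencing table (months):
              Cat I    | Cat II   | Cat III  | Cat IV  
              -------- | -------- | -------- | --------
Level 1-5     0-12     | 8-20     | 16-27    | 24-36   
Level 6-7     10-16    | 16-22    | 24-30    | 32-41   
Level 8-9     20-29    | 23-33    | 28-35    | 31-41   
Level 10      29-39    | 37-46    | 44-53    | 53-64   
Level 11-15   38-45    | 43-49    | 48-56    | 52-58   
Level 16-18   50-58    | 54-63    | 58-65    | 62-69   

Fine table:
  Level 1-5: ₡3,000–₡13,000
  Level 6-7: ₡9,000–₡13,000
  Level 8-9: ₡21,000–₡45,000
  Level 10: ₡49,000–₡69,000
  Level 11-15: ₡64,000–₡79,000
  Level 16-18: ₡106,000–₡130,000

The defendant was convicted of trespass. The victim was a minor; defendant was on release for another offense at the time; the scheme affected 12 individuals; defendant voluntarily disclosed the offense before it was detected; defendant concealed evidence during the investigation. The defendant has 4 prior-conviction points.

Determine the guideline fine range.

₡64,000–₡79,000

Base offense level for trespass: 6.
S1 applies (level before this adjustment is 6 < 7, so +1): 6 + 1 = 7.
S2 applies: 7 − 1 = 6.
S3 does not apply.
S5 applies: 6 + 2 = 8.
S6 applies: 8 + 2 = 10.
S7 applies (level before this adjustment is 10 ≥ 10, so +4): 10 + 4 = 14.
S8 does not apply.
Final offense level: 14.
Level 14 falls in the 11-15 band.
Fine table: Level 11-15 → ₡64,000–₡79,000.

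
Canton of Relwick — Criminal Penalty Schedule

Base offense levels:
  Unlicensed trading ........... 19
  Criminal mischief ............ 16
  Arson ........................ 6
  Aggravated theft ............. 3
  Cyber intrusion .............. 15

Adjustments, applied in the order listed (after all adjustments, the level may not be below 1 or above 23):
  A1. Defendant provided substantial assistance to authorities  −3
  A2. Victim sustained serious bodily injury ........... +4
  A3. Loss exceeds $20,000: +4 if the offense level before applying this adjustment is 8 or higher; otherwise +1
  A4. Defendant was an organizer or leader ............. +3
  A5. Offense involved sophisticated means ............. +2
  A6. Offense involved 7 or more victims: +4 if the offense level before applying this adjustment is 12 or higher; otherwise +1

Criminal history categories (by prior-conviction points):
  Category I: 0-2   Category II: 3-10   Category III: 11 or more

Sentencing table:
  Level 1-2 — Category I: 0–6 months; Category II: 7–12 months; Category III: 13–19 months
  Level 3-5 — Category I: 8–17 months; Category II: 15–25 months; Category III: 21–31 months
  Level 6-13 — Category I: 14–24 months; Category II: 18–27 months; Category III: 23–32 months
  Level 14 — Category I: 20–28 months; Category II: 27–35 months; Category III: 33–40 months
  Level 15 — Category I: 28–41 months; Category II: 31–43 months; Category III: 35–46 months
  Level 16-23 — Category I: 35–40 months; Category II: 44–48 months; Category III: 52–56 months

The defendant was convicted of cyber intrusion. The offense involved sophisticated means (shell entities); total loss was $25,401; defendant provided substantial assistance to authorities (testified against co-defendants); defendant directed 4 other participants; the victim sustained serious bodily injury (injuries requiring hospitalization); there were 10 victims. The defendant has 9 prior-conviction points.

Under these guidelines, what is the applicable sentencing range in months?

44-48 months

Base offense level for cyber intrusion: 15.
A1 applies: 15 − 3 = 12.
A2 applies: 12 + 4 = 16.
A3 applies (level before this adjustment is 16 ≥ 8, so +4): 16 + 4 = 20.
A4 applies: 20 + 3 = 23.
A5 applies: 23 + 2 = 25.
A6 applies (level before this adjustment is 25 ≥ 12, so +4): 25 + 4 = 29.
Level 29 exceeds the maximum of 23; capped at 23.
Final offense level: 23.
Criminal history: 9 prior points → Category II (3-10).
Level 23 falls in the 16-23 band.
Grid: Level 16-23 × Category II = 44-48 months.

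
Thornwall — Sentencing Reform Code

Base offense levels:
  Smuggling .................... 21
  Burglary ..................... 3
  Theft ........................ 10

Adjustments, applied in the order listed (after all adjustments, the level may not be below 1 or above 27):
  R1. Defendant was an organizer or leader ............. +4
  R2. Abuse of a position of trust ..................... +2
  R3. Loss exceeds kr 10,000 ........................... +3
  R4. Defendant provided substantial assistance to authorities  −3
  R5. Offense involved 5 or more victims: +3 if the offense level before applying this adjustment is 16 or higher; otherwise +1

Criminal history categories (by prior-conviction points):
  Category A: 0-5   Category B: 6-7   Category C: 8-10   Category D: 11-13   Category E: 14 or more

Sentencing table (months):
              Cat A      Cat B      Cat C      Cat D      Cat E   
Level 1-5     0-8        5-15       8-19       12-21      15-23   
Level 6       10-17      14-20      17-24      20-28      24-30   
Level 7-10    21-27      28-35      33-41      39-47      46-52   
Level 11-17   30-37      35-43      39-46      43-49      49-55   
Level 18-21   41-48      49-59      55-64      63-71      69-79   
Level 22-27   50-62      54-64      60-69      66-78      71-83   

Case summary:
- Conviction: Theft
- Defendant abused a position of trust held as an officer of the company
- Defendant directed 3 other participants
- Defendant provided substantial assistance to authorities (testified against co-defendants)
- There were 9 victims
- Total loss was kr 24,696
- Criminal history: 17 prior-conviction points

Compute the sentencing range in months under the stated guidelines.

69-79 months

Base offense level for theft: 10.
R1 applies: 10 + 4 = 14.
R2 applies: 14 + 2 = 16.
R3 applies: 16 + 3 = 19.
R4 applies: 19 − 3 = 16.
R5 applies (level before this adjustment is 16 ≥ 16, so +3): 16 + 3 = 19.
Final offense level: 19.
Criminal history: 17 prior points → Category E (14+).
Level 19 falls in the 18-21 band.
Grid: Level 18-21 × Category E = 69-79 months.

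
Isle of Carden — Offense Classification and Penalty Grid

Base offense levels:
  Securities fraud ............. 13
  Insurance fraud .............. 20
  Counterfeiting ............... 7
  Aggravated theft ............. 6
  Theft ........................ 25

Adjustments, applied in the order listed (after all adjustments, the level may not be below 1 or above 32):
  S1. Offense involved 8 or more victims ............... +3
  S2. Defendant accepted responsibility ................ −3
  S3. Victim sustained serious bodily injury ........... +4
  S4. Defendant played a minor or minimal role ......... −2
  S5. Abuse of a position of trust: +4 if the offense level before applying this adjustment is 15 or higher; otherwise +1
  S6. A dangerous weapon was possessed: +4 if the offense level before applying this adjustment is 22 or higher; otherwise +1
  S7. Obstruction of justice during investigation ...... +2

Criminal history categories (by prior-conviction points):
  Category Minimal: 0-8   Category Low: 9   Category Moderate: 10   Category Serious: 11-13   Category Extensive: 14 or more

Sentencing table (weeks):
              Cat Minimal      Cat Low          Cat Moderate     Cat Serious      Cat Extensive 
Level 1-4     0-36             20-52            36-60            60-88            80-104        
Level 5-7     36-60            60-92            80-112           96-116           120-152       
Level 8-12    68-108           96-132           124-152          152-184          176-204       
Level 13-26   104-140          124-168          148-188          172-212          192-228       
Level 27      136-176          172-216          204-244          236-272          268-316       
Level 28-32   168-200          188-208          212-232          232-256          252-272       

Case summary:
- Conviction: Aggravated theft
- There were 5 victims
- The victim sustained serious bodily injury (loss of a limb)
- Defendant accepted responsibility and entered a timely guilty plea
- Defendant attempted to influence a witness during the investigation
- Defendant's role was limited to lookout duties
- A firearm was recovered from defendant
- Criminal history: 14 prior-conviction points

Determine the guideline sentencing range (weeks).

Base offense level for aggravated theft: 6.
S1 does not apply.
S2 applies: 6 − 3 = 3.
S3 applies: 3 + 4 = 7.
S4 applies: 7 − 2 = 5.
S5 does not apply.
S6 applies (level before this adjustment is 5 < 22, so +1): 5 + 1 = 6.
S7 applies: 6 + 2 = 8.
Final offense level: 8.
Criminal history: 14 prior points → Category Extensive (14+).
Level 8 falls in the 8-12 band.
Grid: Level 8-12 × Category Extensive = 176-204 weeks.

176-204 weeks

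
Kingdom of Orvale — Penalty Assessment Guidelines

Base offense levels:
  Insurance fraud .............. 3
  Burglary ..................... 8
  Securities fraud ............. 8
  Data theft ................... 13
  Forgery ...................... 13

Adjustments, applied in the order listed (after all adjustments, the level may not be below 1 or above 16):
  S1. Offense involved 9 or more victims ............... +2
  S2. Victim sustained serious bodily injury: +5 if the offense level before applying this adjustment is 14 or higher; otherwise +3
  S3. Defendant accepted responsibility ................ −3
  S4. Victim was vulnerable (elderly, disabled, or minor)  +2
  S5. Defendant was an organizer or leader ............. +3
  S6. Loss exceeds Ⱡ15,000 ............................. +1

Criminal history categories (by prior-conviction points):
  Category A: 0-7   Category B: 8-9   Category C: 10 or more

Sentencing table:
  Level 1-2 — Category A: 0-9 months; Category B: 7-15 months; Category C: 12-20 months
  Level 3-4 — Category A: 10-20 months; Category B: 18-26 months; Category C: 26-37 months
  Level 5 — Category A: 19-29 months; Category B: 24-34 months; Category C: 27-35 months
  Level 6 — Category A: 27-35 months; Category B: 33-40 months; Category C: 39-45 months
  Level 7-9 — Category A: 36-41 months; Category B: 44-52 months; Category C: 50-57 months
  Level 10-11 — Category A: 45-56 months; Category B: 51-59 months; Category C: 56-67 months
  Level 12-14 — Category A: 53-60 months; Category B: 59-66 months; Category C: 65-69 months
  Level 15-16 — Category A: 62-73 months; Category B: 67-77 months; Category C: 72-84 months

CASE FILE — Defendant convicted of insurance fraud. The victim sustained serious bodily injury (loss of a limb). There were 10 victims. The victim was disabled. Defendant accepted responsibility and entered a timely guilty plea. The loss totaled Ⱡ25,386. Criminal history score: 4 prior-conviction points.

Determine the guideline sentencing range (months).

36-41 months

Base offense level for insurance fraud: 3.
S1 applies: 3 + 2 = 5.
S2 applies (level before this adjustment is 5 < 14, so +3): 5 + 3 = 8.
S3 applies: 8 − 3 = 5.
S4 applies: 5 + 2 = 7.
S6 applies: 7 + 1 = 8.
Final offense level: 8.
Criminal history: 4 prior points → Category A (0-7).
Level 8 falls in the 7-9 band.
Grid: Level 7-9 × Category A = 36-41 months.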